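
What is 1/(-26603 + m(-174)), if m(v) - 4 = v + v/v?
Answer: -1/26772 ≈ -3.7352e-5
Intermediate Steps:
m(v) = 5 + v (m(v) = 4 + (v + v/v) = 4 + (v + 1) = 4 + (1 + v) = 5 + v)
1/(-26603 + m(-174)) = 1/(-26603 + (5 - 174)) = 1/(-26603 - 169) = 1/(-26772) = -1/26772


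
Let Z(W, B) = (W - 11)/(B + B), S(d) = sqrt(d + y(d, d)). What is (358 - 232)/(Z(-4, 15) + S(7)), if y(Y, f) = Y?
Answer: 252/55 + 504*sqrt(14)/55 ≈ 38.869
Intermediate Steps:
S(d) = sqrt(2)*sqrt(d) (S(d) = sqrt(d + d) = sqrt(2*d) = sqrt(2)*sqrt(d))
Z(W, B) = (-11 + W)/(2*B) (Z(W, B) = (-11 + W)/((2*B)) = (-11 + W)*(1/(2*B)) = (-11 + W)/(2*B))
(358 - 232)/(Z(-4, 15) + S(7)) = (358 - 232)/((1/2)*(-11 - 4)/15 + sqrt(2)*sqrt(7)) = 126/((1/2)*(1/15)*(-15) + sqrt(14)) = 126/(-1/2 + sqrt(14))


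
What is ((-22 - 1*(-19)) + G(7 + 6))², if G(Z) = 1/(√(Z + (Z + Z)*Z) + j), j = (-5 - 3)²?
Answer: 124791592/14025025 + 67026*√39/14025025 ≈ 8.9276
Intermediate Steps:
j = 64 (j = (-8)² = 64)
G(Z) = 1/(64 + √(Z + 2*Z²)) (G(Z) = 1/(√(Z + (Z + Z)*Z) + 64) = 1/(√(Z + (2*Z)*Z) + 64) = 1/(√(Z + 2*Z²) + 64) = 1/(64 + √(Z + 2*Z²)))
((-22 - 1*(-19)) + G(7 + 6))² = ((-22 - 1*(-19)) + 1/(64 + √((7 + 6)*(1 + 2*(7 + 6)))))² = ((-22 + 19) + 1/(64 + √(13*(1 + 2*13))))² = (-3 + 1/(64 + √(13*(1 + 26))))² = (-3 + 1/(64 + √(13*27)))² = (-3 + 1/(64 + √351))² = (-3 + 1/(64 + 3*√39))²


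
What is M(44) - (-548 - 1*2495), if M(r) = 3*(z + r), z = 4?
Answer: 3187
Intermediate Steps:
M(r) = 12 + 3*r (M(r) = 3*(4 + r) = 12 + 3*r)
M(44) - (-548 - 1*2495) = (12 + 3*44) - (-548 - 1*2495) = (12 + 132) - (-548 - 2495) = 144 - 1*(-3043) = 144 + 3043 = 3187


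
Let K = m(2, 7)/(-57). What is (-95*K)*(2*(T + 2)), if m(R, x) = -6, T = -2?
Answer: 0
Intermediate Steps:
K = 2/19 (K = -6/(-57) = -6*(-1/57) = 2/19 ≈ 0.10526)
(-95*K)*(2*(T + 2)) = (-95*2/19)*(2*(-2 + 2)) = -20*0 = -10*0 = 0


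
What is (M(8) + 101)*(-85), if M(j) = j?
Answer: -9265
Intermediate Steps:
(M(8) + 101)*(-85) = (8 + 101)*(-85) = 109*(-85) = -9265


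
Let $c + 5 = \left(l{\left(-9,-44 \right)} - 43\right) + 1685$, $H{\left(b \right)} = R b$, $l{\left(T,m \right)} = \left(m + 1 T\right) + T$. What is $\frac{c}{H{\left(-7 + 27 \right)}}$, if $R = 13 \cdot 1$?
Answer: $\frac{315}{52} \approx 6.0577$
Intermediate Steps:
$R = 13$
$l{\left(T,m \right)} = m + 2 T$ ($l{\left(T,m \right)} = \left(m + T\right) + T = \left(T + m\right) + T = m + 2 T$)
$H{\left(b \right)} = 13 b$
$c = 1575$ ($c = -5 + \left(\left(\left(-44 + 2 \left(-9\right)\right) - 43\right) + 1685\right) = -5 + \left(\left(\left(-44 - 18\right) - 43\right) + 1685\right) = -5 + \left(\left(-62 - 43\right) + 1685\right) = -5 + \left(-105 + 1685\right) = -5 + 1580 = 1575$)
$\frac{c}{H{\left(-7 + 27 \right)}} = \frac{1575}{13 \left(-7 + 27\right)} = \frac{1575}{13 \cdot 20} = \frac{1575}{260} = 1575 \cdot \frac{1}{260} = \frac{315}{52}$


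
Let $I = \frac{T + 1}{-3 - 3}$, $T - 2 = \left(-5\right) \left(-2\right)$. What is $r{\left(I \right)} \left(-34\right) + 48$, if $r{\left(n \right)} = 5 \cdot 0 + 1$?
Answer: $14$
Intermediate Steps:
$T = 12$ ($T = 2 - -10 = 2 + 10 = 12$)
$I = - \frac{13}{6}$ ($I = \frac{12 + 1}{-3 - 3} = \frac{13}{-6} = 13 \left(- \frac{1}{6}\right) = - \frac{13}{6} \approx -2.1667$)
$r{\left(n \right)} = 1$ ($r{\left(n \right)} = 0 + 1 = 1$)
$r{\left(I \right)} \left(-34\right) + 48 = 1 \left(-34\right) + 48 = -34 + 48 = 14$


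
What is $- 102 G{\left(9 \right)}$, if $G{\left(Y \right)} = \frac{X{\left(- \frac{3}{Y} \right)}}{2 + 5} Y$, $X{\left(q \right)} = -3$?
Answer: $\frac{2754}{7} \approx 393.43$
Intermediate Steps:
$G{\left(Y \right)} = - \frac{3 Y}{7}$ ($G{\left(Y \right)} = \frac{1}{2 + 5} \left(-3\right) Y = \frac{1}{7} \left(-3\right) Y = - \frac{3 Y}{7}$)
$- 102 G{\left(9 \right)} = - 102 \left(\left(- \frac{3}{7}\right) 9\right) = \left(-102\right) \left(- \frac{27}{7}\right) = \frac{2754}{7}$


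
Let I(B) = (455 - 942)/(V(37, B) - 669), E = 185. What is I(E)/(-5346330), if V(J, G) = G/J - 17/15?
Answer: -487/3556022294 ≈ -1.3695e-7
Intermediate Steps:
V(J, G) = -17/15 + G/J (V(J, G) = G/J - 17*1/15 = G/J - 17/15 = -17/15 + G/J)
I(B) = -487/(-10052/15 + B/37) (I(B) = (455 - 942)/((-17/15 + B/37) - 669) = -487/((-17/15 + B*(1/37)) - 669) = -487/((-17/15 + B/37) - 669) = -487/(-10052/15 + B/37))
I(E)/(-5346330) = -270285/(-371924 + 15*185)/(-5346330) = -270285/(-371924 + 2775)*(-1/5346330) = -270285/(-369149)*(-1/5346330) = -270285*(-1/369149)*(-1/5346330) = (7305/9977)*(-1/5346330) = -487/3556022294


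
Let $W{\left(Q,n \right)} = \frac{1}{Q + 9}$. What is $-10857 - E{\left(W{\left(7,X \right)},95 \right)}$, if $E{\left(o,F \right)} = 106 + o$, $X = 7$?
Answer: $- \frac{175409}{16} \approx -10963.0$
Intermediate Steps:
$W{\left(Q,n \right)} = \frac{1}{9 + Q}$
$-10857 - E{\left(W{\left(7,X \right)},95 \right)} = -10857 - \left(106 + \frac{1}{9 + 7}\right) = -10857 - \left(106 + \frac{1}{16}\right) = -10857 - \frac{1697}{16} = - \frac{175409}{16}$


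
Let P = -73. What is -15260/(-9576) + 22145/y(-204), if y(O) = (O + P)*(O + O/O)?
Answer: 38219485/19231002 ≈ 1.9874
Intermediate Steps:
y(O) = (1 + O)*(-73 + O) (y(O) = (O - 73)*(O + O/O) = (-73 + O)*(O + 1) = (-73 + O)*(1 + O) = (1 + O)*(-73 + O))
-15260/(-9576) + 22145/y(-204) = -15260/(-9576) + 22145/(-73 + (-204)**2 - 72*(-204)) = -15260*(-1/9576) + 22145/(-73 + 41616 + 14688) = 545/342 + 22145/56231 = 38219485/19231002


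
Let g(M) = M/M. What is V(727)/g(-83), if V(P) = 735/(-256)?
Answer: -735/256 ≈ -2.8711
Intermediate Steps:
g(M) = 1
V(P) = -735/256 (V(P) = 735*(-1/256) = -735/256)
V(727)/g(-83) = -735/256/1 = -735/256*1 = -735/256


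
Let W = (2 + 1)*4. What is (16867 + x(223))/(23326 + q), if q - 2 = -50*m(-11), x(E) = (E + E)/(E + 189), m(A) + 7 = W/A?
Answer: 38223075/53777948 ≈ 0.71076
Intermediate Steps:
W = 12 (W = 3*4 = 12)
m(A) = -7 + 12/A
x(E) = 2*E/(189 + E) (x(E) = (2*E)/(189 + E) = 2*E/(189 + E))
q = 4472/11 (q = 2 - 50*(-7 + 12/(-11)) = 2 - 50*(-7 + 12*(-1/11)) = 2 - 50*(-7 - 12/11) = 2 - 50*(-89/11) = 2 + 4450/11 = 4472/11 ≈ 406.55)
(16867 + x(223))/(23326 + q) = (16867 + 2*223/(189 + 223))/(23326 + 4472/11) = (16867 + 2*223/412)/(261058/11) = (16867 + 2*223*(1/412))*(11/261058) = (16867 + 223/206)*(11/261058) = (3474825/206)*(11/261058) = 38223075/53777948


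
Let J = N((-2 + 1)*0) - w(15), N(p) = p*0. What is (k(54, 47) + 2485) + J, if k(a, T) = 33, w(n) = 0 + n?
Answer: 2503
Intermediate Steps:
N(p) = 0
w(n) = n
J = -15 (J = 0 - 1*15 = 0 - 15 = -15)
(k(54, 47) + 2485) + J = (33 + 2485) - 15 = 2518 - 15 = 2503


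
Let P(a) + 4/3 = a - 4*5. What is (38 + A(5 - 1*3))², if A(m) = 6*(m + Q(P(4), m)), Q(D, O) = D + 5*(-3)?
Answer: 20736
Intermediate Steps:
P(a) = -64/3 + a (P(a) = -4/3 + (a - 4*5) = -4/3 + (a - 20) = -4/3 + (-20 + a) = -64/3 + a)
Q(D, O) = -15 + D (Q(D, O) = D - 15 = -15 + D)
A(m) = -194 + 6*m (A(m) = 6*(m + (-15 + (-64/3 + 4))) = 6*(m + (-15 - 52/3)) = 6*(m - 97/3) = 6*(-97/3 + m) = -194 + 6*m)
(38 + A(5 - 1*3))² = (38 + (-194 + 6*(5 - 1*3)))² = (38 + (-194 + 6*(5 - 3)))² = (38 + (-194 + 6*2))² = (38 + (-194 + 12))² = (38 - 182)² = (-144)² = 20736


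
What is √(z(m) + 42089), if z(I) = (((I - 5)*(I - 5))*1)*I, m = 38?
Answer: √83471 ≈ 288.91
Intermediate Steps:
z(I) = I*(-5 + I)² (z(I) = (((-5 + I)*(-5 + I))*1)*I = ((-5 + I)²*1)*I = (-5 + I)²*I = I*(-5 + I)²)
√(z(m) + 42089) = √(38*(-5 + 38)² + 42089) = √(38*33² + 42089) = √(38*1089 + 42089) = √(41382 + 42089) = √83471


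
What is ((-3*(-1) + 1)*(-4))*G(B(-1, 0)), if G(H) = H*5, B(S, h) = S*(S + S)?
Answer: -160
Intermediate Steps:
B(S, h) = 2*S² (B(S, h) = S*(2*S) = 2*S²)
G(H) = 5*H
((-3*(-1) + 1)*(-4))*G(B(-1, 0)) = ((-3*(-1) + 1)*(-4))*(5*(2*(-1)²)) = ((3 + 1)*(-4))*(5*(2*1)) = (4*(-4))*(5*2) = -16*10 = -160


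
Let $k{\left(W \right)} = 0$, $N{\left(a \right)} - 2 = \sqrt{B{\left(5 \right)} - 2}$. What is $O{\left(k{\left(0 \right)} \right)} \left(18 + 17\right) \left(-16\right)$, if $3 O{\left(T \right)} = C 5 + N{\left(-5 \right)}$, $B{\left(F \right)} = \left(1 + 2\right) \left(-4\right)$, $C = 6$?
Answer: $- \frac{17920}{3} - \frac{560 i \sqrt{14}}{3} \approx -5973.3 - 698.44 i$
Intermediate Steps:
$B{\left(F \right)} = -12$ ($B{\left(F \right)} = 3 \left(-4\right) = -12$)
$N{\left(a \right)} = 2 + i \sqrt{14}$ ($N{\left(a \right)} = 2 + \sqrt{-12 - 2} = 2 + \sqrt{-14} = 2 + i \sqrt{14}$)
$O{\left(T \right)} = \frac{32}{3} + \frac{i \sqrt{14}}{3}$ ($O{\left(T \right)} = \frac{6 \cdot 5 + \left(2 + i \sqrt{14}\right)}{3} = \frac{30 + \left(2 + i \sqrt{14}\right)}{3} = \frac{32 + i \sqrt{14}}{3} = \frac{32}{3} + \frac{i \sqrt{14}}{3}$)
$O{\left(k{\left(0 \right)} \right)} \left(18 + 17\right) \left(-16\right) = \left(\frac{32}{3} + \frac{i \sqrt{14}}{3}\right) \left(18 + 17\right) \left(-16\right) = \left(\frac{32}{3} + \frac{i \sqrt{14}}{3}\right) 35 \left(-16\right) = \left(\frac{32}{3} + \frac{i \sqrt{14}}{3}\right) \left(-560\right) = - \frac{17920}{3} - \frac{560 i \sqrt{14}}{3}$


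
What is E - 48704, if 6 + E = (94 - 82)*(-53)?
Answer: -49346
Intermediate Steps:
E = -642 (E = -6 + (94 - 82)*(-53) = -6 + 12*(-53) = -6 - 636 = -642)
E - 48704 = -642 - 48704 = -49346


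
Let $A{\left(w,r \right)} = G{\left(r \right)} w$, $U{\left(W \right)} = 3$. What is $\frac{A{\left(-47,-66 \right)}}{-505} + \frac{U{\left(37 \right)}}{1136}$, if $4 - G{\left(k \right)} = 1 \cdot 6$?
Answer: $- \frac{105269}{573680} \approx -0.1835$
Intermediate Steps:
$G{\left(k \right)} = -2$ ($G{\left(k \right)} = 4 - 1 \cdot 6 = 4 - 6 = -2$)
$A{\left(w,r \right)} = - 2 w$
$\frac{A{\left(-47,-66 \right)}}{-505} + \frac{U{\left(37 \right)}}{1136} = \frac{\left(-2\right) \left(-47\right)}{-505} + \frac{3}{1136} = 94 \left(- \frac{1}{505}\right) + 3 \cdot \frac{1}{1136} = - \frac{94}{505} + \frac{3}{1136} = - \frac{105269}{573680}$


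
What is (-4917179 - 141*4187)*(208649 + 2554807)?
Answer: -15219861038976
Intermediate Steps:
(-4917179 - 141*4187)*(208649 + 2554807) = (-4917179 - 590367)*2763456 = -5507546*2763456 = -15219861038976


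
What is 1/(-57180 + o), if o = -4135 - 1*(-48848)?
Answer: -1/12467 ≈ -8.0212e-5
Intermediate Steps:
o = 44713 (o = -4135 + 48848 = 44713)
1/(-57180 + o) = 1/(-57180 + 44713) = 1/(-12467) = -1/12467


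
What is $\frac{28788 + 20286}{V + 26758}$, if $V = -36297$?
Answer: $- \frac{49074}{9539} \approx -5.1446$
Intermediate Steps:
$\frac{28788 + 20286}{V + 26758} = \frac{28788 + 20286}{-36297 + 26758} = \frac{49074}{-9539} = 49074 \left(- \frac{1}{9539}\right) = - \frac{49074}{9539}$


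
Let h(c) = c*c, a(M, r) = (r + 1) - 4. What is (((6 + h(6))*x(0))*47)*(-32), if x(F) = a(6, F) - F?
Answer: 189504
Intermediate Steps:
a(M, r) = -3 + r (a(M, r) = (1 + r) - 4 = -3 + r)
h(c) = c²
x(F) = -3 (x(F) = (-3 + F) - F = -3)
(((6 + h(6))*x(0))*47)*(-32) = (((6 + 6²)*(-3))*47)*(-32) = (((6 + 36)*(-3))*47)*(-32) = ((42*(-3))*47)*(-32) = -126*47*(-32) = -5922*(-32) = 189504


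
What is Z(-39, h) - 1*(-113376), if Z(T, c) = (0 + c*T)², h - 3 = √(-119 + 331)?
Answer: 449517 + 18252*√53 ≈ 5.8239e+5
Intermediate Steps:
h = 3 + 2*√53 (h = 3 + √(-119 + 331) = 3 + √212 = 3 + 2*√53 ≈ 17.560)
Z(T, c) = T²*c² (Z(T, c) = (0 + T*c)² = (T*c)² = T²*c²)
Z(-39, h) - 1*(-113376) = (-39)²*(3 + 2*√53)² - 1*(-113376) = 1521*(3 + 2*√53)² + 113376 = 113376 + 1521*(3 + 2*√53)²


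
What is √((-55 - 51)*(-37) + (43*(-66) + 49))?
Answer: √1133 ≈ 33.660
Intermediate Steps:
√((-55 - 51)*(-37) + (43*(-66) + 49)) = √(-106*(-37) + (-2838 + 49)) = √(3922 - 2789) = √1133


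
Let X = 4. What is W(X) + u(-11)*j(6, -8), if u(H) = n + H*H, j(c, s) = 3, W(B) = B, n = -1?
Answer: 364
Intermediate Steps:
u(H) = -1 + H² (u(H) = -1 + H*H = -1 + H²)
W(X) + u(-11)*j(6, -8) = 4 + (-1 + (-11)²)*3 = 4 + (-1 + 121)*3 = 4 + 120*3 = 4 + 360 = 364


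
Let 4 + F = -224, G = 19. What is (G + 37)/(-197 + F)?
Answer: -56/425 ≈ -0.13176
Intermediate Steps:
F = -228 (F = -4 - 224 = -228)
(G + 37)/(-197 + F) = (19 + 37)/(-197 - 228) = 56/(-425) = 56*(-1/425) = -56/425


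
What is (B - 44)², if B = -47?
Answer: 8281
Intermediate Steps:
(B - 44)² = (-47 - 44)² = (-91)² = 8281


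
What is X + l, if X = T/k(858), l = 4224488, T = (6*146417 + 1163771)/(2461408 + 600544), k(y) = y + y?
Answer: 22196767990710689/5254309632 ≈ 4.2245e+6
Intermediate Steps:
k(y) = 2*y
T = 2042273/3061952 (T = (878502 + 1163771)/3061952 = 2042273*(1/3061952) = 2042273/3061952 ≈ 0.66698)
X = 2042273/5254309632 (X = 2042273/(3061952*((2*858))) = (2042273/3061952)/1716 = (2042273/3061952)*(1/1716) = 2042273/5254309632 ≈ 0.00038869)
X + l = 2042273/5254309632 + 4224488 = 22196767990710689/5254309632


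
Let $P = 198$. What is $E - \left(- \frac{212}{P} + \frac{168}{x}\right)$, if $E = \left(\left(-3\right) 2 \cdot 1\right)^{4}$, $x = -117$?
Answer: $\frac{1671178}{1287} \approx 1298.5$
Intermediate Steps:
$E = 1296$ ($E = \left(\left(-6\right) 1\right)^{4} = \left(-6\right)^{4} = 1296$)
$E - \left(- \frac{212}{P} + \frac{168}{x}\right) = 1296 + \left(- \frac{168}{-117} + \frac{212}{198}\right) = 1296 + \left(\left(-168\right) \left(- \frac{1}{117}\right) + 212 \cdot \frac{1}{198}\right) = 1296 + \left(\frac{56}{39} + \frac{106}{99}\right) = 1296 + \frac{3226}{1287} = \frac{1671178}{1287}$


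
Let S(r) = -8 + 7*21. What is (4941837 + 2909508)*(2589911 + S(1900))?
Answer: 20335376117250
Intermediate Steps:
S(r) = 139 (S(r) = -8 + 147 = 139)
(4941837 + 2909508)*(2589911 + S(1900)) = (4941837 + 2909508)*(2589911 + 139) = 7851345*2590050 = 20335376117250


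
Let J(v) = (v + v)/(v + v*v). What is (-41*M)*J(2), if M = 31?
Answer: -2542/3 ≈ -847.33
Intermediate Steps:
J(v) = 2*v/(v + v²) (J(v) = (2*v)/(v + v²) = 2*v/(v + v²))
(-41*M)*J(2) = (-41*31)*(2/(1 + 2)) = -2542/3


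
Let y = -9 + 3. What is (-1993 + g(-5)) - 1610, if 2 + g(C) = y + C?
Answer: -3616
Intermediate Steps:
y = -6
g(C) = -8 + C (g(C) = -2 + (-6 + C) = -8 + C)
(-1993 + g(-5)) - 1610 = (-1993 + (-8 - 5)) - 1610 = (-1993 - 13) - 1610 = -2006 - 1610 = -3616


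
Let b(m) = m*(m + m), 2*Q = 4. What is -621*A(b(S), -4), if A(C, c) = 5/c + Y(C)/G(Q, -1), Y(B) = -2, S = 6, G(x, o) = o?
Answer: -1863/4 ≈ -465.75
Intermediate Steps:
Q = 2 (Q = (1/2)*4 = 2)
b(m) = 2*m**2 (b(m) = m*(2*m) = 2*m**2)
A(C, c) = 2 + 5/c (A(C, c) = 5/c - 2/(-1) = 5/c - 2*(-1) = 5/c + 2 = 2 + 5/c)
-621*A(b(S), -4) = -621*(2 + 5/(-4)) = -621*(2 + 5*(-1/4)) = -621*(2 - 5/4) = -621*3/4 = -1863/4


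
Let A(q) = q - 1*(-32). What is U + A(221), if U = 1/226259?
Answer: 57243528/226259 ≈ 253.00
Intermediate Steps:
A(q) = 32 + q (A(q) = q + 32 = 32 + q)
U = 1/226259 ≈ 4.4197e-6
U + A(221) = 1/226259 + (32 + 221) = 1/226259 + 253 = 57243528/226259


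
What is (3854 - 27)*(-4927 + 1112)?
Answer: -14600005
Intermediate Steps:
(3854 - 27)*(-4927 + 1112) = 3827*(-3815) = -14600005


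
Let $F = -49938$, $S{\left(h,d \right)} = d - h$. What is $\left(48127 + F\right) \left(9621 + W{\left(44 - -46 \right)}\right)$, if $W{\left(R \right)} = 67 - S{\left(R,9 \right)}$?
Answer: $-17691659$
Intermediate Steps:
$W{\left(R \right)} = 58 + R$ ($W{\left(R \right)} = 67 - \left(9 - R\right) = 67 + \left(-9 + R\right) = 58 + R$)
$\left(48127 + F\right) \left(9621 + W{\left(44 - -46 \right)}\right) = \left(48127 - 49938\right) \left(9621 + \left(58 + \left(44 - -46\right)\right)\right) = - 1811 \left(9621 + \left(58 + \left(44 + 46\right)\right)\right) = - 1811 \left(9621 + \left(58 + 90\right)\right) = - 1811 \left(9621 + 148\right) = \left(-1811\right) 9769 = -17691659$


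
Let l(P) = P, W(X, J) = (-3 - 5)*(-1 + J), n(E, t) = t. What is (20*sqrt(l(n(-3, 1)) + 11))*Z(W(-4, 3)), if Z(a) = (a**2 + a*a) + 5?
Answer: 20680*sqrt(3) ≈ 35819.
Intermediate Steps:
W(X, J) = 8 - 8*J (W(X, J) = -8*(-1 + J) = 8 - 8*J)
Z(a) = 5 + 2*a**2 (Z(a) = (a**2 + a**2) + 5 = 2*a**2 + 5 = 5 + 2*a**2)
(20*sqrt(l(n(-3, 1)) + 11))*Z(W(-4, 3)) = (20*sqrt(1 + 11))*(5 + 2*(8 - 8*3)**2) = (20*sqrt(12))*(5 + 2*(8 - 24)**2) = (20*(2*sqrt(3)))*(5 + 2*(-16)**2) = (40*sqrt(3))*(5 + 2*256) = (40*sqrt(3))*(5 + 512) = (40*sqrt(3))*517 = 20680*sqrt(3)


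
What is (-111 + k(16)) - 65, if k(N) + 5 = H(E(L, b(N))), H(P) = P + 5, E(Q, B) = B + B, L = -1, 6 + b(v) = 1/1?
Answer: -186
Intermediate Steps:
b(v) = -5 (b(v) = -6 + 1/1 = -6 + 1 = -5)
E(Q, B) = 2*B
H(P) = 5 + P
k(N) = -10 (k(N) = -5 + (5 + 2*(-5)) = -5 + (5 - 10) = -5 - 5 = -10)
(-111 + k(16)) - 65 = (-111 - 10) - 65 = -121 - 65 = -186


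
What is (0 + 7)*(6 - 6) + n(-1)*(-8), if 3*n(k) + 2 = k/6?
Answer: 52/9 ≈ 5.7778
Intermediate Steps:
n(k) = -⅔ + k/18 (n(k) = -⅔ + (k/6)/3 = -⅔ + k/18)
(0 + 7)*(6 - 6) + n(-1)*(-8) = (0 + 7)*(6 - 6) + (-⅔ + (1/18)*(-1))*(-8) = 7*0 + (-⅔ - 1/18)*(-8) = 0 - 13/18*(-8) = 0 + 52/9 = 52/9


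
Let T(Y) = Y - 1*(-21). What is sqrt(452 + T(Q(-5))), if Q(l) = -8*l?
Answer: 3*sqrt(57) ≈ 22.650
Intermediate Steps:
T(Y) = 21 + Y (T(Y) = Y + 21 = 21 + Y)
sqrt(452 + T(Q(-5))) = sqrt(452 + (21 - 8*(-5))) = sqrt(452 + (21 + 40)) = sqrt(452 + 61) = sqrt(513) = 3*sqrt(57)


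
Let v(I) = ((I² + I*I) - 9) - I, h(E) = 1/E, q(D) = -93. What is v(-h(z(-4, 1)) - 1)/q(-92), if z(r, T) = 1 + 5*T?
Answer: 46/837 ≈ 0.054958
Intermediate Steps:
v(I) = -9 - I + 2*I² (v(I) = ((I² + I²) - 9) - I = (2*I² - 9) - I = (-9 + 2*I²) - I = -9 - I + 2*I²)
v(-h(z(-4, 1)) - 1)/q(-92) = (-9 - (-1/(1 + 5*1) - 1) + 2*(-1/(1 + 5*1) - 1)²)/(-93) = (-9 - (-1/(1 + 5) - 1) + 2*(-1/(1 + 5) - 1)²)*(-1/93) = (-9 - (-1/6 - 1) + 2*(-1/6 - 1)²)*(-1/93) = (-9 - (-1*⅙ - 1) + 2*(-1*⅙ - 1)²)*(-1/93) = (-9 - (-⅙ - 1) + 2*(-⅙ - 1)²)*(-1/93) = (-9 - 1*(-7/6) + 2*(-7/6)²)*(-1/93) = (-9 + 7/6 + 2*(49/36))*(-1/93) = (-9 + 7/6 + 49/18)*(-1/93) = -46/9*(-1/93) = 46/837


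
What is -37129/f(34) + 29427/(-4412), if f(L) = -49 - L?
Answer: 161370707/366196 ≈ 440.67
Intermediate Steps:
-37129/f(34) + 29427/(-4412) = -37129/(-49 - 1*34) + 29427/(-4412) = -37129/(-49 - 34) + 29427*(-1/4412) = -37129/(-83) - 29427/4412 = -37129*(-1/83) - 29427/4412 = 37129/83 - 29427/4412 = 161370707/366196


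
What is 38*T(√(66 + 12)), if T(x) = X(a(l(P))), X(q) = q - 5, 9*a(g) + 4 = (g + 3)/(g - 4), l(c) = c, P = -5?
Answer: -16682/81 ≈ -205.95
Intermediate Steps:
a(g) = -4/9 + (3 + g)/(9*(-4 + g)) (a(g) = -4/9 + ((g + 3)/(g - 4))/9 = -4/9 + ((3 + g)/(-4 + g))/9 = -4/9 + (3 + g)/(9*(-4 + g)))
X(q) = -5 + q
T(x) = -439/81 (T(x) = -5 + (19 - 3*(-5))/(9*(-4 - 5)) = -5 + (⅑)*(19 + 15)/(-9) = -5 + (⅑)*(-⅑)*34 = -5 - 34/81 = -439/81)
38*T(√(66 + 12)) = 38*(-439/81) = -16682/81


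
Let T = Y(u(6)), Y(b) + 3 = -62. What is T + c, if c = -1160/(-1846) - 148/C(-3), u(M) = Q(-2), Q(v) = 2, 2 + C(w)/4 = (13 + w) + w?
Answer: -331226/4615 ≈ -71.772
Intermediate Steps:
C(w) = 44 + 8*w (C(w) = -8 + 4*((13 + w) + w) = -8 + 4*(13 + 2*w) = -8 + (52 + 8*w) = 44 + 8*w)
u(M) = 2
Y(b) = -65 (Y(b) = -3 - 62 = -65)
T = -65
c = -31251/4615 (c = -1160/(-1846) - 148/(44 + 8*(-3)) = -1160*(-1/1846) - 148/(44 - 24) = 580/923 - 148/20 = 580/923 - 148*1/20 = 580/923 - 37/5 = -31251/4615 ≈ -6.7716)
T + c = -65 - 31251/4615 = -331226/4615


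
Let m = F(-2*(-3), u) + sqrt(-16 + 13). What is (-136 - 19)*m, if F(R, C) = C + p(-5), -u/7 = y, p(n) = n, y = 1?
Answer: 1860 - 155*I*sqrt(3) ≈ 1860.0 - 268.47*I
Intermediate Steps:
u = -7 (u = -7*1 = -7)
F(R, C) = -5 + C (F(R, C) = C - 5 = -5 + C)
m = -12 + I*sqrt(3) (m = (-5 - 7) + sqrt(-16 + 13) = -12 + sqrt(-3) = -12 + I*sqrt(3) ≈ -12.0 + 1.732*I)
(-136 - 19)*m = (-136 - 19)*(-12 + I*sqrt(3)) = -155*(-12 + I*sqrt(3)) = 1860 - 155*I*sqrt(3)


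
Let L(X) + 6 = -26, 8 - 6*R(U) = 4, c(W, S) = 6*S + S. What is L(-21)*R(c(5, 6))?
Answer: -64/3 ≈ -21.333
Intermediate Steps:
c(W, S) = 7*S
R(U) = ⅔ (R(U) = 4/3 - ⅙*4 = 4/3 - ⅔ = ⅔)
L(X) = -32 (L(X) = -6 - 26 = -32)
L(-21)*R(c(5, 6)) = -32*⅔ = -64/3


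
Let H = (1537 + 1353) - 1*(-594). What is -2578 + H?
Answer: 906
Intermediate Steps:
H = 3484 (H = 2890 + 594 = 3484)
-2578 + H = -2578 + 3484 = 906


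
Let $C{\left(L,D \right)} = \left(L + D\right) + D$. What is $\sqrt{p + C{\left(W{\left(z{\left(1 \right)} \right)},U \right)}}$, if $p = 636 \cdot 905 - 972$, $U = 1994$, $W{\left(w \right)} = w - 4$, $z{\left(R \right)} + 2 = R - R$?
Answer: $\sqrt{578590} \approx 760.65$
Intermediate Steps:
$z{\left(R \right)} = -2$ ($z{\left(R \right)} = -2 + \left(R - R\right) = -2 + 0 = -2$)
$W{\left(w \right)} = -4 + w$
$C{\left(L,D \right)} = L + 2 D$ ($C{\left(L,D \right)} = \left(D + L\right) + D = L + 2 D$)
$p = 574608$ ($p = 575580 - 972 = 574608$)
$\sqrt{p + C{\left(W{\left(z{\left(1 \right)} \right)},U \right)}} = \sqrt{574608 + \left(\left(-4 - 2\right) + 2 \cdot 1994\right)} = \sqrt{574608 + \left(-6 + 3988\right)} = \sqrt{574608 + 3982} = \sqrt{578590}$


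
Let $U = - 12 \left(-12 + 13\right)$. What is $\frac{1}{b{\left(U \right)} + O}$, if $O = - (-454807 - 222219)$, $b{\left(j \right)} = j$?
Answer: $\frac{1}{677014} \approx 1.4771 \cdot 10^{-6}$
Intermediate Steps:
$U = -12$ ($U = \left(-12\right) 1 = -12$)
$O = 677026$ ($O = \left(-1\right) \left(-677026\right) = 677026$)
$\frac{1}{b{\left(U \right)} + O} = \frac{1}{-12 + 677026} = \frac{1}{677014}$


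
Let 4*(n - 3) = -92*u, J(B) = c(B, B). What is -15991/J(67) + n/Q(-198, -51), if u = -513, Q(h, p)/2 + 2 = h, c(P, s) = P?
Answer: -3593567/13400 ≈ -268.18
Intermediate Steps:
Q(h, p) = -4 + 2*h
J(B) = B
n = 11802 (n = 3 + (-92*(-513))/4 = 3 + (¼)*47196 = 3 + 11799 = 11802)
-15991/J(67) + n/Q(-198, -51) = -15991/67 + 11802/(-4 + 2*(-198)) = -15991*1/67 + 11802/(-4 - 396) = -15991/67 + 11802/(-400) = -15991/67 + 11802*(-1/400) = -15991/67 - 5901/200 = -3593567/13400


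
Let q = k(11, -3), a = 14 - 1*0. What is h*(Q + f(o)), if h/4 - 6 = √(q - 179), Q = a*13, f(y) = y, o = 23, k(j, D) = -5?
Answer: 4920 + 1640*I*√46 ≈ 4920.0 + 11123.0*I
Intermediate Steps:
a = 14 (a = 14 + 0 = 14)
q = -5
Q = 182 (Q = 14*13 = 182)
h = 24 + 8*I*√46 (h = 24 + 4*√(-5 - 179) = 24 + 4*√(-184) = 24 + 4*(2*I*√46) = 24 + 8*I*√46 ≈ 24.0 + 54.259*I)
h*(Q + f(o)) = (24 + 8*I*√46)*(182 + 23) = (24 + 8*I*√46)*205 = 4920 + 1640*I*√46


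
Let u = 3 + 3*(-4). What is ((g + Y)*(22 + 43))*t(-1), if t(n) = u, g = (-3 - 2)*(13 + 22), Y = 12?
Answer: 95355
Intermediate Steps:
g = -175 (g = -5*35 = -175)
u = -9 (u = 3 - 12 = -9)
t(n) = -9
((g + Y)*(22 + 43))*t(-1) = ((-175 + 12)*(22 + 43))*(-9) = -163*65*(-9) = -10595*(-9) = 95355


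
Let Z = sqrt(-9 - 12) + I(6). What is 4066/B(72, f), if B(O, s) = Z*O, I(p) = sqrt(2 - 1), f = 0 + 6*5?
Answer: 2033/792 - 2033*I*sqrt(21)/792 ≈ 2.5669 - 11.763*I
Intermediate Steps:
f = 30 (f = 0 + 30 = 30)
I(p) = 1 (I(p) = sqrt(1) = 1)
Z = 1 + I*sqrt(21) (Z = sqrt(-9 - 12) + 1 = sqrt(-21) + 1 = I*sqrt(21) + 1 = 1 + I*sqrt(21) ≈ 1.0 + 4.5826*I)
B(O, s) = O*(1 + I*sqrt(21)) (B(O, s) = (1 + I*sqrt(21))*O = O*(1 + I*sqrt(21)))
4066/B(72, f) = 4066/((72*(1 + I*sqrt(21)))) = 4066/(72 + 72*I*sqrt(21))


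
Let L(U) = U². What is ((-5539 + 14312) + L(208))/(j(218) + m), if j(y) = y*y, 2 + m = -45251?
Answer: 52037/2271 ≈ 22.914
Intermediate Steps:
m = -45253 (m = -2 - 45251 = -45253)
j(y) = y²
((-5539 + 14312) + L(208))/(j(218) + m) = ((-5539 + 14312) + 208²)/(218² - 45253) = (8773 + 43264)/(47524 - 45253) = 52037/2271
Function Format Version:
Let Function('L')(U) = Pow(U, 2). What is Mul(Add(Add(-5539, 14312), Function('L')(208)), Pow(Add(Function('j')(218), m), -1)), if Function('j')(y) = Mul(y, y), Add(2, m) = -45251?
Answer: Rational(52037, 2271) ≈ 22.914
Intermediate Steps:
m = -45253 (m = Add(-2, -45251) = -45253)
Function('j')(y) = Pow(y, 2)
Mul(Add(Add(-5539, 14312), Function('L')(208)), Pow(Add(Function('j')(218), m), -1)) = Mul(Add(Add(-5539, 14312), Pow(208, 2)), Pow(Add(Pow(218, 2), -45253), -1)) = Mul(Add(8773, 43264), Pow(Add(47524, -45253), -1)) = Mul(52037, Pow(2271, -1)) = Mul(52037, Rational(1, 2271)) = Rational(52037, 2271)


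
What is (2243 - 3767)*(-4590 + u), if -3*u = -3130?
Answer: 5405120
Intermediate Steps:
u = 3130/3 (u = -⅓*(-3130) = 3130/3 ≈ 1043.3)
(2243 - 3767)*(-4590 + u) = (2243 - 3767)*(-4590 + 3130/3) = -1524*(-10640/3) = 5405120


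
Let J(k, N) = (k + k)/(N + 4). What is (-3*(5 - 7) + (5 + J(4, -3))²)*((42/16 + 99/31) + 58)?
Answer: 2769725/248 ≈ 11168.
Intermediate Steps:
J(k, N) = 2*k/(4 + N) (J(k, N) = (2*k)/(4 + N) = 2*k/(4 + N))
(-3*(5 - 7) + (5 + J(4, -3))²)*((42/16 + 99/31) + 58) = (-3*(5 - 7) + (5 + 2*4/(4 - 3))²)*((42/16 + 99/31) + 58) = (-3*(-2) + (5 + 2*4/1)²)*((42*(1/16) + 99*(1/31)) + 58) = (6 + (5 + 2*4*1)²)*((21/8 + 99/31) + 58) = (6 + (5 + 8)²)*(1443/248 + 58) = (6 + 13²)*(15827/248) = (6 + 169)*(15827/248) = 175*(15827/248) = 2769725/248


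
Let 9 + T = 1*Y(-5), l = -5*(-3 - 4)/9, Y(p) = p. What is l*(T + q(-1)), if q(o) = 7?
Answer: -245/9 ≈ -27.222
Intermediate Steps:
l = 35/9 (l = -5*(-7)*(⅑) = 35*(⅑) = 35/9 ≈ 3.8889)
T = -14 (T = -9 + 1*(-5) = -9 - 5 = -14)
l*(T + q(-1)) = 35*(-14 + 7)/9 = (35/9)*(-7) = -245/9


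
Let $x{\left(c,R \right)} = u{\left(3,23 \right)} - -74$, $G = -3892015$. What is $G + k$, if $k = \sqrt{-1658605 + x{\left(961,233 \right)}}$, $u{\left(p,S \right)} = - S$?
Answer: $-3892015 + i \sqrt{1658554} \approx -3.892 \cdot 10^{6} + 1287.8 i$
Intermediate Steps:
$x{\left(c,R \right)} = 51$ ($x{\left(c,R \right)} = \left(-1\right) 23 - -74 = -23 + 74 = 51$)
$k = i \sqrt{1658554}$ ($k = \sqrt{-1658605 + 51} = \sqrt{-1658554} = i \sqrt{1658554} \approx 1287.8 i$)
$G + k = -3892015 + i \sqrt{1658554}$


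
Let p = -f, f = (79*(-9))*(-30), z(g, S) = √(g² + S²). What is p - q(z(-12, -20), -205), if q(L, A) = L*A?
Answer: -21330 + 820*√34 ≈ -16549.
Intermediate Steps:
z(g, S) = √(S² + g²)
q(L, A) = A*L
f = 21330 (f = -711*(-30) = 21330)
p = -21330 (p = -1*21330 = -21330)
p - q(z(-12, -20), -205) = -21330 - (-205)*√((-20)² + (-12)²) = -21330 - (-205)*√(400 + 144) = -21330 - (-205)*√544 = -21330 - (-205)*4*√34 = -21330 - (-820)*√34 = -21330 + 820*√34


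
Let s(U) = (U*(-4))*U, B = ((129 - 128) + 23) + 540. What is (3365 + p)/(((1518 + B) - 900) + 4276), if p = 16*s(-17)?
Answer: -15131/5458 ≈ -2.7723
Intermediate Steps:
B = 564 (B = (1 + 23) + 540 = 24 + 540 = 564)
s(U) = -4*U**2 (s(U) = (-4*U)*U = -4*U**2)
p = -18496 (p = 16*(-4*(-17)**2) = 16*(-4*289) = 16*(-1156) = -18496)
(3365 + p)/(((1518 + B) - 900) + 4276) = (3365 - 18496)/(((1518 + 564) - 900) + 4276) = -15131/((2082 - 900) + 4276) = -15131/(1182 + 4276) = -15131/5458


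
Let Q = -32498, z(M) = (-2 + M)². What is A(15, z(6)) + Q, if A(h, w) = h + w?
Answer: -32467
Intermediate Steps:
A(15, z(6)) + Q = (15 + (-2 + 6)²) - 32498 = (15 + 4²) - 32498 = (15 + 16) - 32498 = 31 - 32498 = -32467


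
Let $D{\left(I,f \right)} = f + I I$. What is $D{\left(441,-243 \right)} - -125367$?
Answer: $319605$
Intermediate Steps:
$D{\left(I,f \right)} = f + I^{2}$
$D{\left(441,-243 \right)} - -125367 = \left(-243 + 441^{2}\right) - -125367 = \left(-243 + 194481\right) + 125367 = 194238 + 125367 = 319605$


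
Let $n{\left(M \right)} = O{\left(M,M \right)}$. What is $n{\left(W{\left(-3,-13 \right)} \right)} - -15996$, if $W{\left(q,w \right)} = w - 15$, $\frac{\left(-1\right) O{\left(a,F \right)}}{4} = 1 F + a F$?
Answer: $12972$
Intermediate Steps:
$O{\left(a,F \right)} = - 4 F - 4 F a$ ($O{\left(a,F \right)} = - 4 \left(1 F + a F\right) = - 4 \left(F + F a\right) = - 4 F - 4 F a$)
$W{\left(q,w \right)} = -15 + w$ ($W{\left(q,w \right)} = w - 15 = -15 + w$)
$n{\left(M \right)} = - 4 M \left(1 + M\right)$
$n{\left(W{\left(-3,-13 \right)} \right)} - -15996 = - 4 \left(-15 - 13\right) \left(1 - 28\right) - -15996 = \left(-4\right) \left(-28\right) \left(1 - 28\right) + 15996 = \left(-4\right) \left(-28\right) \left(-27\right) + 15996 = -3024 + 15996 = 12972$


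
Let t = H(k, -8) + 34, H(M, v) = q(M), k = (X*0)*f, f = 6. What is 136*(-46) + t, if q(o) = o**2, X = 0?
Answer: -6222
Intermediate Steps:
k = 0 (k = (0*0)*6 = 0*6 = 0)
H(M, v) = M**2
t = 34 (t = 0**2 + 34 = 0 + 34 = 34)
136*(-46) + t = 136*(-46) + 34 = -6256 + 34 = -6222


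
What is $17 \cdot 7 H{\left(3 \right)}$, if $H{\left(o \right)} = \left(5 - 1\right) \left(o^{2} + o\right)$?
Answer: $5712$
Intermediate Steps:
$H{\left(o \right)} = 4 o + 4 o^{2}$ ($H{\left(o \right)} = 4 \left(o + o^{2}\right) = 4 o + 4 o^{2}$)
$17 \cdot 7 H{\left(3 \right)} = 17 \cdot 7 \cdot 4 \cdot 3 \left(1 + 3\right) = 119 \cdot 4 \cdot 3 \cdot 4 = 119 \cdot 48 = 5712$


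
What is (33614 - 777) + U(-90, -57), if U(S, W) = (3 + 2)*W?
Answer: 32552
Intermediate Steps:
U(S, W) = 5*W
(33614 - 777) + U(-90, -57) = (33614 - 777) + 5*(-57) = 32837 - 285 = 32552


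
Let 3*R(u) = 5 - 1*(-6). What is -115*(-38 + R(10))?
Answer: 11845/3 ≈ 3948.3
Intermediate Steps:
R(u) = 11/3 (R(u) = (5 - 1*(-6))/3 = (5 + 6)/3 = (⅓)*11 = 11/3)
-115*(-38 + R(10)) = -115*(-38 + 11/3) = -115*(-103/3) = 11845/3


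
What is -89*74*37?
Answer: -243682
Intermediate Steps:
-89*74*37 = -6586*37 = -243682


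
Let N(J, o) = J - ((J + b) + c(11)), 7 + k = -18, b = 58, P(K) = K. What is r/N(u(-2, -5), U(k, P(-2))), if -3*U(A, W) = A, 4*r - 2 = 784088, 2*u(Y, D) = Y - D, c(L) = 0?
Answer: -392045/116 ≈ -3379.7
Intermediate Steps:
u(Y, D) = Y/2 - D/2 (u(Y, D) = (Y - D)/2 = Y/2 - D/2)
k = -25 (k = -7 - 18 = -25)
r = 392045/2 (r = ½ + (¼)*784088 = ½ + 196022 = 392045/2 ≈ 1.9602e+5)
U(A, W) = -A/3
N(J, o) = -58 (N(J, o) = J - ((J + 58) + 0) = J - ((58 + J) + 0) = J - (58 + J) = J + (-58 - J) = -58)
r/N(u(-2, -5), U(k, P(-2))) = (392045/2)/(-58) = (392045/2)*(-1/58) = -392045/116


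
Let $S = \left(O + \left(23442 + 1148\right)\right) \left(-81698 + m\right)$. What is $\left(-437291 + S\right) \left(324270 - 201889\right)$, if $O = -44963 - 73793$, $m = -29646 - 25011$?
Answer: $1571319127228459$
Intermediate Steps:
$m = -54657$ ($m = -29646 - 25011 = -54657$)
$O = -118756$
$S = 12840004930$ ($S = \left(-118756 + \left(23442 + 1148\right)\right) \left(-81698 - 54657\right) = \left(-118756 + 24590\right) \left(-136355\right) = \left(-94166\right) \left(-136355\right) = 12840004930$)
$\left(-437291 + S\right) \left(324270 - 201889\right) = \left(-437291 + 12840004930\right) \left(324270 - 201889\right) = 12839567639 \left(324270 - 201889\right) = 12839567639 \cdot 122381 = 1571319127228459$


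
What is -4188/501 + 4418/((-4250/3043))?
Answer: -66208137/20875 ≈ -3171.6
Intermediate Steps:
-4188/501 + 4418/((-4250/3043)) = -4188*1/501 + 4418/((-4250*1/3043)) = -1396/167 + 4418/(-250/179) = -1396/167 + 4418*(-179/250) = -1396/167 - 395411/125 = -66208137/20875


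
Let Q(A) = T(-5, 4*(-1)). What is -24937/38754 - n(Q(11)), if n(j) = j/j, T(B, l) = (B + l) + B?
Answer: -63691/38754 ≈ -1.6435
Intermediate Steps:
T(B, l) = l + 2*B
Q(A) = -14 (Q(A) = 4*(-1) + 2*(-5) = -4 - 10 = -14)
n(j) = 1
-24937/38754 - n(Q(11)) = -24937/38754 - 1*1 = -24937*1/38754 - 1 = -24937/38754 - 1 = -63691/38754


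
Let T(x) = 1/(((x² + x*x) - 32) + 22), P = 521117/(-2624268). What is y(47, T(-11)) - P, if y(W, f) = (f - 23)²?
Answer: 644142714463/1217660352 ≈ 529.00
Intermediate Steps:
P = -521117/2624268 (P = 521117*(-1/2624268) = -521117/2624268 ≈ -0.19858)
T(x) = 1/(-10 + 2*x²) (T(x) = 1/(((x² + x²) - 32) + 22) = 1/((2*x² - 32) + 22) = 1/((-32 + 2*x²) + 22) = 1/(-10 + 2*x²))
y(W, f) = (-23 + f)²
y(47, T(-11)) - P = (-23 + 1/(2*(-5 + (-11)²)))² - 1*(-521117/2624268) = (-23 + 1/(2*(-5 + 121)))² + 521117/2624268 = (-23 + (½)/116)² + 521117/2624268 = (-23 + (½)*(1/116))² + 521117/2624268 = (-23 + 1/232)² + 521117/2624268 = (-5335/232)² + 521117/2624268 = 28462225/53824 + 521117/2624268 = 644142714463/1217660352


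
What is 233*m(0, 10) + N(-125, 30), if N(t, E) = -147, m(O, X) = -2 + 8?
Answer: 1251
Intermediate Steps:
m(O, X) = 6
233*m(0, 10) + N(-125, 30) = 233*6 - 147 = 1398 - 147 = 1251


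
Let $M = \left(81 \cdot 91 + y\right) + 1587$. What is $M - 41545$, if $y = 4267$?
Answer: $-28320$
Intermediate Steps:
$M = 13225$ ($M = \left(81 \cdot 91 + 4267\right) + 1587 = \left(7371 + 4267\right) + 1587 = 11638 + 1587 = 13225$)
$M - 41545 = 13225 - 41545 = -28320$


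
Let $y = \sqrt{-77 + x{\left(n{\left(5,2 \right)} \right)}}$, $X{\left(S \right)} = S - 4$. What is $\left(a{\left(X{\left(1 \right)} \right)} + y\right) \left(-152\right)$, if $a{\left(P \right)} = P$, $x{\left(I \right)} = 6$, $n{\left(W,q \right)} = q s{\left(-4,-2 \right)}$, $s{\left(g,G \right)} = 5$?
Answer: $456 - 152 i \sqrt{71} \approx 456.0 - 1280.8 i$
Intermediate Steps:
$n{\left(W,q \right)} = 5 q$ ($n{\left(W,q \right)} = q 5 = 5 q$)
$X{\left(S \right)} = -4 + S$ ($X{\left(S \right)} = S - 4 = -4 + S$)
$y = i \sqrt{71}$ ($y = \sqrt{-77 + 6} = \sqrt{-71} = i \sqrt{71} \approx 8.4261 i$)
$\left(a{\left(X{\left(1 \right)} \right)} + y\right) \left(-152\right) = \left(\left(-4 + 1\right) + i \sqrt{71}\right) \left(-152\right) = \left(-3 + i \sqrt{71}\right) \left(-152\right) = 456 - 152 i \sqrt{71}$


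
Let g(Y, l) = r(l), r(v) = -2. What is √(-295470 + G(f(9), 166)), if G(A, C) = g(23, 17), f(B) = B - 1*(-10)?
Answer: 4*I*√18467 ≈ 543.57*I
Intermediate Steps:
g(Y, l) = -2
f(B) = 10 + B (f(B) = B + 10 = 10 + B)
G(A, C) = -2
√(-295470 + G(f(9), 166)) = √(-295470 - 2) = √(-295472) = 4*I*√18467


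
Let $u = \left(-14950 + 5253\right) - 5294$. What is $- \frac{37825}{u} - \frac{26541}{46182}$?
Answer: $\frac{449652673}{230771454} \approx 1.9485$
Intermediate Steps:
$u = -14991$ ($u = -9697 - 5294 = -14991$)
$- \frac{37825}{u} - \frac{26541}{46182} = - \frac{37825}{-14991} - \frac{26541}{46182} = \left(-37825\right) \left(- \frac{1}{14991}\right) - \frac{8847}{15394} = \frac{37825}{14991} - \frac{8847}{15394} = \frac{449652673}{230771454}$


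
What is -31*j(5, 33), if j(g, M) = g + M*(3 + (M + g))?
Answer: -42098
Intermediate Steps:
j(g, M) = g + M*(3 + M + g)
-31*j(5, 33) = -31*(5 + 33**2 + 3*33 + 33*5) = -31*(5 + 1089 + 99 + 165) = -31*1358 = -42098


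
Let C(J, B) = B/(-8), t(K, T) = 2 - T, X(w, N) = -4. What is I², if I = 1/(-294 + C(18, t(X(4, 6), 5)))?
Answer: 64/5517801 ≈ 1.1599e-5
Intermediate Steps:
C(J, B) = -B/8 (C(J, B) = B*(-⅛) = -B/8)
I = -8/2349 (I = 1/(-294 - (2 - 1*5)/8) = 1/(-294 - (2 - 5)/8) = 1/(-294 - ⅛*(-3)) = 1/(-294 + 3/8) = 1/(-2349/8) = -8/2349 ≈ -0.0034057)
I² = (-8/2349)² = 64/5517801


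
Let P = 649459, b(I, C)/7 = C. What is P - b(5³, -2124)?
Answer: 664327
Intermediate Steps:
b(I, C) = 7*C
P - b(5³, -2124) = 649459 - 7*(-2124) = 649459 - 1*(-14868) = 649459 + 14868 = 664327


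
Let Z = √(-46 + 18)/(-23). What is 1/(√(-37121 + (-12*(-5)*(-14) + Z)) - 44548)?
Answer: 23/(-1024604 + √23*√(-873103 - 2*I*√7)) ≈ -2.2447e-5 + 9.8176e-8*I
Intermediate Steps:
Z = -2*I*√7/23 (Z = √(-28)*(-1/23) = (2*I*√7)*(-1/23) = -2*I*√7/23 ≈ -0.23007*I)
1/(√(-37121 + (-12*(-5)*(-14) + Z)) - 44548) = 1/(√(-37121 + (-12*(-5)*(-14) - 2*I*√7/23)) - 44548) = 1/(√(-37121 + (60*(-14) - 2*I*√7/23)) - 44548) = 1/(√(-37121 + (-840 - 2*I*√7/23)) - 44548) = 1/(√(-37961 - 2*I*√7/23) - 44548) = 1/(-44548 + √(-37961 - 2*I*√7/23))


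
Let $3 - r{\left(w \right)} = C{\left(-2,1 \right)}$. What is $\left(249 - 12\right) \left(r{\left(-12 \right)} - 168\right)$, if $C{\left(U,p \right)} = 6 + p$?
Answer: $-40764$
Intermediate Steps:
$r{\left(w \right)} = -4$ ($r{\left(w \right)} = 3 - \left(6 + 1\right) = 3 - 7 = -4$)
$\left(249 - 12\right) \left(r{\left(-12 \right)} - 168\right) = \left(249 - 12\right) \left(-4 - 168\right) = 237 \left(-172\right) = -40764$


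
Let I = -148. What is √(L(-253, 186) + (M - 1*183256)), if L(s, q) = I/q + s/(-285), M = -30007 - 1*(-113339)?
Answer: I*√866642552005/2945 ≈ 316.11*I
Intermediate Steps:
M = 83332 (M = -30007 + 113339 = 83332)
L(s, q) = -148/q - s/285 (L(s, q) = -148/q + s/(-285) = -148/q + s*(-1/285) = -148/q - s/285)
√(L(-253, 186) + (M - 1*183256)) = √((-148/186 - 1/285*(-253)) + (83332 - 1*183256)) = √((-148*1/186 + 253/285) + (83332 - 183256)) = √((-74/93 + 253/285) - 99924) = √(271/2945 - 99924) = √(-294275909/2945) = I*√866642552005/2945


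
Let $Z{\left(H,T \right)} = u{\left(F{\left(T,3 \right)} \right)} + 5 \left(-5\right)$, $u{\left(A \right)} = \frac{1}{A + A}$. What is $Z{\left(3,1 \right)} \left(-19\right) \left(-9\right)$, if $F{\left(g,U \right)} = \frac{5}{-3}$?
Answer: $- \frac{43263}{10} \approx -4326.3$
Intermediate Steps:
$F{\left(g,U \right)} = - \frac{5}{3}$ ($F{\left(g,U \right)} = 5 \left(- \frac{1}{3}\right) = - \frac{5}{3}$)
$u{\left(A \right)} = \frac{1}{2 A}$
$Z{\left(H,T \right)} = - \frac{253}{10}$ ($Z{\left(H,T \right)} = \frac{1}{2 \left(- \frac{5}{3}\right)} + 5 \left(-5\right) = \frac{1}{2} \left(- \frac{3}{5}\right) - 25 = - \frac{3}{10} - 25 = - \frac{253}{10}$)
$Z{\left(3,1 \right)} \left(-19\right) \left(-9\right) = \left(- \frac{253}{10}\right) \left(-19\right) \left(-9\right) = \frac{4807}{10} \left(-9\right) = - \frac{43263}{10}$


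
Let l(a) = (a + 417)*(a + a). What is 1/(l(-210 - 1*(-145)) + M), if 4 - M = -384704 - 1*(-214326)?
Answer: 1/124622 ≈ 8.0243e-6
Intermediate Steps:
l(a) = 2*a*(417 + a) (l(a) = (417 + a)*(2*a) = 2*a*(417 + a))
M = 170382 (M = 4 - (-384704 - 1*(-214326)) = 4 - (-384704 + 214326) = 4 - 1*(-170378) = 4 + 170378 = 170382)
1/(l(-210 - 1*(-145)) + M) = 1/(2*(-210 - 1*(-145))*(417 + (-210 - 1*(-145))) + 170382) = 1/(2*(-210 + 145)*(417 + (-210 + 145)) + 170382) = 1/(2*(-65)*(417 - 65) + 170382) = 1/(2*(-65)*352 + 170382) = 1/(-45760 + 170382) = 1/124622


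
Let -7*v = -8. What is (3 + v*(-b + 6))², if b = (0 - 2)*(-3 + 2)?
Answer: 2809/49 ≈ 57.327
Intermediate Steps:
v = 8/7 (v = -⅐*(-8) = 8/7 ≈ 1.1429)
b = 2 (b = -2*(-1) = 2)
(3 + v*(-b + 6))² = (3 + 8*(-1*2 + 6)/7)² = (3 + 8*(-2 + 6)/7)² = (3 + (8/7)*4)² = (3 + 32/7)² = (53/7)² = 2809/49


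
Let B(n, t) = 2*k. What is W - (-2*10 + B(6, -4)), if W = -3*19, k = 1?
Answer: -39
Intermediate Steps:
B(n, t) = 2 (B(n, t) = 2*1 = 2)
W = -57
W - (-2*10 + B(6, -4)) = -57 - (-2*10 + 2) = -57 - (-20 + 2) = -57 - 1*(-18) = -57 + 18 = -39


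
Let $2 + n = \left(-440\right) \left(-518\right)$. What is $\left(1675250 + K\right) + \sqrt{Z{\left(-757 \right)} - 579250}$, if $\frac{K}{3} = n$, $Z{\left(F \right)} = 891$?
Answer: $2359004 + i \sqrt{578359} \approx 2.359 \cdot 10^{6} + 760.5 i$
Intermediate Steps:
$n = 227918$ ($n = -2 - -227920 = -2 + 227920 = 227918$)
$K = 683754$ ($K = 3 \cdot 227918 = 683754$)
$\left(1675250 + K\right) + \sqrt{Z{\left(-757 \right)} - 579250} = \left(1675250 + 683754\right) + \sqrt{891 - 579250} = 2359004 + \sqrt{-578359} = 2359004 + i \sqrt{578359}$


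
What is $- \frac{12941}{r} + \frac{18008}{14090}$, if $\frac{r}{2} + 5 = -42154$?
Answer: $\frac{850368617}{594020310} \approx 1.4315$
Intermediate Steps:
$r = -84318$ ($r = -10 + 2 \left(-42154\right) = -10 - 84308 = -84318$)
$- \frac{12941}{r} + \frac{18008}{14090} = - \frac{12941}{-84318} + \frac{18008}{14090} = \left(-12941\right) \left(- \frac{1}{84318}\right) + 18008 \cdot \frac{1}{14090} = \frac{12941}{84318} + \frac{9004}{7045} = \frac{850368617}{594020310}$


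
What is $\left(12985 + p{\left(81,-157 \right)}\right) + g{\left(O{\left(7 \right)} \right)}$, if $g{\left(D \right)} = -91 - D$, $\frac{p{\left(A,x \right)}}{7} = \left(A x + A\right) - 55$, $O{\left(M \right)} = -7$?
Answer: $-75936$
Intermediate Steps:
$p{\left(A,x \right)} = -385 + 7 A + 7 A x$ ($p{\left(A,x \right)} = 7 \left(\left(A x + A\right) - 55\right) = 7 \left(\left(A + A x\right) - 55\right) = 7 \left(-55 + A + A x\right) = -385 + 7 A + 7 A x$)
$\left(12985 + p{\left(81,-157 \right)}\right) + g{\left(O{\left(7 \right)} \right)} = \left(12985 + \left(-385 + 7 \cdot 81 + 7 \cdot 81 \left(-157\right)\right)\right) - 84 = \left(12985 - 88837\right) + \left(-91 + 7\right) = \left(12985 - 88837\right) - 84 = -75852 - 84 = -75936$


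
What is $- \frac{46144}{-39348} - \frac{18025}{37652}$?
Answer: $\frac{257041547}{370382724} \approx 0.69399$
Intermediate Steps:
$- \frac{46144}{-39348} - \frac{18025}{37652} = \left(-46144\right) \left(- \frac{1}{39348}\right) - \frac{18025}{37652} = \frac{11536}{9837} - \frac{18025}{37652} = \frac{257041547}{370382724}$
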